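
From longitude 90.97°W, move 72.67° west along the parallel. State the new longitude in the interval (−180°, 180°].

163.64°W

Start at -90.97°; shift −72.67° → -163.64°.
-163.64° already lies in (−180°, 180°].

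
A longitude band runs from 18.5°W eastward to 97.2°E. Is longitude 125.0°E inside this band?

No

Band width going east from -18.5° to +97.2°: ((97.2 − -18.5) mod 360) = 115.7°.
Offset of +125.0° east of the west edge: ((125.0 − -18.5) mod 360) = 143.5°.
143.5° > 115.7° ⇒ outside.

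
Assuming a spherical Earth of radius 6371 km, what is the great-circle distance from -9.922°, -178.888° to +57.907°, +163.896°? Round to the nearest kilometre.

Δλ = 163.896 − -178.888 = 342.784°; wrapped into (−180°, 180°]: -17.216°.
Δφ = 57.907 − -9.922 = 67.829°.
a = sin²(Δφ/2) + cos φ₁ · cos φ₂ · sin²(Δλ/2) = 0.323038.
c = 2·atan2(√a, √(1−a)) = 1.20903 rad → d = 6371·c ≈ 7702.75 km.

7703 km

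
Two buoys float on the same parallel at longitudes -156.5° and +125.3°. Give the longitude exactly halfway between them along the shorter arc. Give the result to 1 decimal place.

Signed shortest Δλ from -156.5° to +125.3° is -78.2°.
Midpoint longitude = -156.5° + (-78.2°)/2 = -156.5° − 39.1° = -195.6°.
Normalise into (−180°, 180°]: +164.4°.
(The naïve average (-156.5 + +125.3)/2 = -15.6° is on the wrong side of the globe.)

+164.4°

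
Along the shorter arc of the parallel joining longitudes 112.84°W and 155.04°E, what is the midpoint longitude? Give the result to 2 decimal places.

Signed shortest Δλ from -112.84° to +155.04° is -92.12°.
Midpoint longitude = -112.84° + (-92.12°)/2 = -112.84° − 46.06° = -158.90°.
(The naïve average (-112.84 + +155.04)/2 = 21.1° is on the wrong side of the globe.)

158.90°W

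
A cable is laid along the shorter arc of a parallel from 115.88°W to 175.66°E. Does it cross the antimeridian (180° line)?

Yes

Naïve |175.66 − -115.88| = 291.54° > 180°, so the shorter arc goes the other way round — across 180°.
Signed shortest Δλ = ((175.66 − -115.88 + 180) mod 360) − 180 = -68.46°.
Going west by 68.46° from -115.88° passes through 180° before reaching +175.66°.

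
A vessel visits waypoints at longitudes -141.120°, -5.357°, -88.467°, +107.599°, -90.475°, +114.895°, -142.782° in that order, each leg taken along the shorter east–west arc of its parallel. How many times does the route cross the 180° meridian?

4

Leg 1: -141.120° → -5.357°, shortest Δλ = 135.763° (east) — does not cross 180°.
Leg 2: -5.357° → -88.467°, shortest Δλ = -83.11° (west) — does not cross 180°.
Leg 3: -88.467° → +107.599°, shortest Δλ = -163.934° (west) — crosses 180°.
Leg 4: +107.599° → -90.475°, shortest Δλ = 161.926° (east) — crosses 180°.
Leg 5: -90.475° → +114.895°, shortest Δλ = -154.63° (west) — crosses 180°.
Leg 6: +114.895° → -142.782°, shortest Δλ = 102.323° (east) — crosses 180°.
Total crossings: 4.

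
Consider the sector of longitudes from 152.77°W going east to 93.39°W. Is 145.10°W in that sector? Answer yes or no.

Band width going east from -152.77° to -93.39°: ((-93.39 − -152.77) mod 360) = 59.38°.
Offset of -145.10° east of the west edge: ((-145.10 − -152.77) mod 360) = 7.67°.
7.67° ≤ 59.38° ⇒ inside.

Yes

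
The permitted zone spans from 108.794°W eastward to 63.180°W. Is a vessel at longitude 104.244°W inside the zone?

Band width going east from -108.794° to -63.180°: ((-63.180 − -108.794) mod 360) = 45.614°.
Offset of -104.244° east of the west edge: ((-104.244 − -108.794) mod 360) = 4.550°.
4.550° ≤ 45.614° ⇒ inside.

Yes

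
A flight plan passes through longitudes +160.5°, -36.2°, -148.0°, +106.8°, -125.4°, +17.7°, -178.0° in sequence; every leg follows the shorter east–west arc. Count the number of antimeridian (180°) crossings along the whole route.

Leg 1: +160.5° → -36.2°, shortest Δλ = 163.3° (east) — crosses 180°.
Leg 2: -36.2° → -148.0°, shortest Δλ = -111.8° (west) — does not cross 180°.
Leg 3: -148.0° → +106.8°, shortest Δλ = -105.2° (west) — crosses 180°.
Leg 4: +106.8° → -125.4°, shortest Δλ = 127.8° (east) — crosses 180°.
Leg 5: -125.4° → +17.7°, shortest Δλ = 143.1° (east) — does not cross 180°.
Leg 6: +17.7° → -178.0°, shortest Δλ = 164.3° (east) — crosses 180°.
Total crossings: 4.

4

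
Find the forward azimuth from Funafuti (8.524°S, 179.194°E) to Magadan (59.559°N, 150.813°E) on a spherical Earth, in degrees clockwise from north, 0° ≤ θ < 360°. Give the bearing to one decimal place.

Δλ = 150.813 − 179.194 = -28.381°.
θ = atan2( sin Δλ · cos φ₂ , cos φ₁ · sin φ₂ − sin φ₁ · cos φ₂ · cos Δλ )
  = atan2(-0.24083, 0.91870) = -14.689° → normalised to [0°, 360°): 345.311°.

345.3°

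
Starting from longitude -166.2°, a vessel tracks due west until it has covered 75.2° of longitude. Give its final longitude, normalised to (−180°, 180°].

+118.6°

Start at -166.2°; shift −75.2° → -241.4°.
-241.4° lies outside (−180°, 180°]; add 360° → +118.6°.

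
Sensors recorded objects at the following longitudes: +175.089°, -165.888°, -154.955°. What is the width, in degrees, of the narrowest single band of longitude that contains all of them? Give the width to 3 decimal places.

29.956°

Sort the longitudes: -165.888°, -154.955°, +175.089°.
Eastward gaps between consecutive values (wrapping around): 10.933°, 330.044°, 19.023°.
Largest gap = 330.044° ⇒ minimal covering band is its complement: 360° − 330.044° = 29.956°.
Band runs from +175.089° eastward to -154.955°, crossing the antimeridian.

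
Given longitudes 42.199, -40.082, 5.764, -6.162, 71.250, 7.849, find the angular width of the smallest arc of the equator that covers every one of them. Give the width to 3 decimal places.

111.332°

Sort the longitudes: -40.082°, -6.162°, +5.764°, +7.849°, +42.199°, +71.250°.
Eastward gaps between consecutive values (wrapping around): 33.920°, 11.926°, 2.085°, 34.350°, 29.051°, 248.668°.
Largest gap = 248.668° ⇒ minimal covering band is its complement: 360° − 248.668° = 111.332°.
Band runs from -40.082° eastward to +71.250°.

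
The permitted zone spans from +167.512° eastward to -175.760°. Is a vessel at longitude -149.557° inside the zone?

No

Band width going east from +167.512° to -175.760°: ((-175.760 − 167.512) mod 360) = 16.728°.
Offset of -149.557° east of the west edge: ((-149.557 − 167.512) mod 360) = 42.931°.
42.931° > 16.728° ⇒ outside.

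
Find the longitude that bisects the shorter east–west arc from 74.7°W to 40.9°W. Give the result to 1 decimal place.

Signed shortest Δλ from -74.7° to -40.9° is +33.8°.
Midpoint longitude = -74.7° + (+33.8°)/2 = -74.7° + 16.9° = -57.8°.

57.8°W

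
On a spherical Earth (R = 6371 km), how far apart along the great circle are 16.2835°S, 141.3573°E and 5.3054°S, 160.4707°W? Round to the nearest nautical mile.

3482 nmi

Δλ = -160.4707 − 141.3573 = -301.8280°; wrapped into (−180°, 180°]: 58.1720°.
Δφ = -5.3054 − -16.2835 = 10.9781°.
a = sin²(Δφ/2) + cos φ₁ · cos φ₂ · sin²(Δλ/2) = 0.235013.
c = 2·atan2(√a, √(1−a)) = 1.01223 rad → d = 6371·c ≈ 6448.90 km ≈ 3482.13 nmi.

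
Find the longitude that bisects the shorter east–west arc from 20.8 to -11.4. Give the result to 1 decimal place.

Signed shortest Δλ from +20.8° to -11.4° is -32.2°.
Midpoint longitude = +20.8° + (-32.2°)/2 = +20.8° − 16.1° = +4.7°.

+4.7°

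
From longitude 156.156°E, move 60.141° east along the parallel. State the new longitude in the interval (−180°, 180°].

143.703°W

Start at +156.156°; shift +60.141° → +216.297°.
+216.297° lies outside (−180°, 180°]; subtract 360° → -143.703°.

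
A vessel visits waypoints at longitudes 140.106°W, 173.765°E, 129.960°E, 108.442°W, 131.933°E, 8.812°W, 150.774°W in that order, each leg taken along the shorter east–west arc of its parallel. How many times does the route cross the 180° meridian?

3

Leg 1: -140.106° → +173.765°, shortest Δλ = -46.129° (west) — crosses 180°.
Leg 2: +173.765° → +129.960°, shortest Δλ = -43.805° (west) — does not cross 180°.
Leg 3: +129.960° → -108.442°, shortest Δλ = 121.598° (east) — crosses 180°.
Leg 4: -108.442° → +131.933°, shortest Δλ = -119.625° (west) — crosses 180°.
Leg 5: +131.933° → -8.812°, shortest Δλ = -140.745° (west) — does not cross 180°.
Leg 6: -8.812° → -150.774°, shortest Δλ = -141.962° (west) — does not cross 180°.
Total crossings: 3.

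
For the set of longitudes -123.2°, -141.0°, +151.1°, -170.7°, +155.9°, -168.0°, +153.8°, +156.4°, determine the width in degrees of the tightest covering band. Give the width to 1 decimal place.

85.7°

Sort the longitudes: -170.7°, -168.0°, -141.0°, -123.2°, +151.1°, +153.8°, +155.9°, +156.4°.
Eastward gaps between consecutive values (wrapping around): 2.7°, 27.0°, 17.8°, 274.3°, 2.7°, 2.1°, 0.5°, 32.9°.
Largest gap = 274.3° ⇒ minimal covering band is its complement: 360° − 274.3° = 85.7°.
Band runs from +151.1° eastward to -123.2°, crossing the antimeridian.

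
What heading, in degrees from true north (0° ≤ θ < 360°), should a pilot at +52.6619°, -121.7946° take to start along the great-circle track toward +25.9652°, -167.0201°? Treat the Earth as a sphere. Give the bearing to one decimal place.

249.6°

Δλ = -167.0201 − -121.7946 = -45.2255°.
θ = atan2( sin Δλ · cos φ₂ , cos φ₁ · sin φ₂ − sin φ₁ · cos φ₂ · cos Δλ )
  = atan2(-0.63823, -0.23791) = -110.444° → normalised to [0°, 360°): 249.556°.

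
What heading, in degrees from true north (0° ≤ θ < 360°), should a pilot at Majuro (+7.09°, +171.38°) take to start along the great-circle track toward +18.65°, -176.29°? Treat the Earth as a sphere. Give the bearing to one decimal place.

Δλ = -176.29 − 171.38 = -347.67°; wrapped into (−180°, 180°]: 12.33°.
θ = atan2( sin Δλ · cos φ₂ , cos φ₁ · sin φ₂ − sin φ₁ · cos φ₂ · cos Δλ )
  = atan2(0.20233, 0.20309) = 44.892° → normalised to [0°, 360°): 44.892°.

44.9°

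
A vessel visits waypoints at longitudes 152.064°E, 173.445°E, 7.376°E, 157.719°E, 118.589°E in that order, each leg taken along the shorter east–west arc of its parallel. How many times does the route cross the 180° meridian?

Leg 1: +152.064° → +173.445°, shortest Δλ = 21.381° (east) — does not cross 180°.
Leg 2: +173.445° → +7.376°, shortest Δλ = -166.069° (west) — does not cross 180°.
Leg 3: +7.376° → +157.719°, shortest Δλ = 150.343° (east) — does not cross 180°.
Leg 4: +157.719° → +118.589°, shortest Δλ = -39.13° (west) — does not cross 180°.
Total crossings: 0.

0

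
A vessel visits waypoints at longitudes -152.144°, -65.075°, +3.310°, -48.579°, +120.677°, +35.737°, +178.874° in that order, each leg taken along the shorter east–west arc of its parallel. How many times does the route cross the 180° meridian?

0

Leg 1: -152.144° → -65.075°, shortest Δλ = 87.069° (east) — does not cross 180°.
Leg 2: -65.075° → +3.310°, shortest Δλ = 68.385° (east) — does not cross 180°.
Leg 3: +3.310° → -48.579°, shortest Δλ = -51.889° (west) — does not cross 180°.
Leg 4: -48.579° → +120.677°, shortest Δλ = 169.256° (east) — does not cross 180°.
Leg 5: +120.677° → +35.737°, shortest Δλ = -84.94° (west) — does not cross 180°.
Leg 6: +35.737° → +178.874°, shortest Δλ = 143.137° (east) — does not cross 180°.
Total crossings: 0.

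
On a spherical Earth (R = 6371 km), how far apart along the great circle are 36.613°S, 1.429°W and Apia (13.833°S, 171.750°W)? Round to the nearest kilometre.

14315 km

Δλ = -171.750 − -1.429 = -170.321°.
Δφ = -13.833 − -36.613 = 22.780°.
a = sin²(Δφ/2) + cos φ₁ · cos φ₂ · sin²(Δλ/2) = 0.812855.
c = 2·atan2(√a, √(1−a)) = 2.24684 rad → d = 6371·c ≈ 14314.61 km.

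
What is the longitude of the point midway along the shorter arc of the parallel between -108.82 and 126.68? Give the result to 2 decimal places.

-171.07°

Signed shortest Δλ from -108.82° to +126.68° is -124.50°.
Midpoint longitude = -108.82° + (-124.50°)/2 = -108.82° − 62.25° = -171.07°.
(The naïve average (-108.82 + +126.68)/2 = 8.93° is on the wrong side of the globe.)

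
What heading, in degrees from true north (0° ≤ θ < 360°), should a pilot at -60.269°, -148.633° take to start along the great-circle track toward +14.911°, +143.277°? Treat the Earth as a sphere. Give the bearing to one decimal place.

Δλ = 143.277 − -148.633 = 291.910°; wrapped into (−180°, 180°]: -68.090°.
θ = atan2( sin Δλ · cos φ₂ , cos φ₁ · sin φ₂ − sin φ₁ · cos φ₂ · cos Δλ )
  = atan2(-0.89653, 0.44073) = -63.821° → normalised to [0°, 360°): 296.179°.

296.2°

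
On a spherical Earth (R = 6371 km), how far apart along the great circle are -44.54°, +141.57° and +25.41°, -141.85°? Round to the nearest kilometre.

10977 km

Δλ = -141.85 − 141.57 = -283.42°; wrapped into (−180°, 180°]: 76.58°.
Δφ = 25.41 − -44.54 = 69.95°.
a = sin²(Δφ/2) + cos φ₁ · cos φ₂ · sin²(Δλ/2) = 0.575774.
c = 2·atan2(√a, √(1−a)) = 1.72293 rad → d = 6371·c ≈ 10976.80 km.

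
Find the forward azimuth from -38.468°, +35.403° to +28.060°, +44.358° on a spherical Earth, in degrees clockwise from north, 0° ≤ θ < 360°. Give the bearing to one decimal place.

Δλ = 44.358 − 35.403 = 8.955°.
θ = atan2( sin Δλ · cos φ₂ , cos φ₁ · sin φ₂ − sin φ₁ · cos φ₂ · cos Δλ )
  = atan2(0.13736, 0.91056) = 8.579° → normalised to [0°, 360°): 8.579°.

8.6°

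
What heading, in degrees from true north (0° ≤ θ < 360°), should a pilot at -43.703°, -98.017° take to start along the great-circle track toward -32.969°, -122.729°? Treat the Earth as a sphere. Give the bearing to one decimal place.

290.8°

Δλ = -122.729 − -98.017 = -24.712°.
θ = atan2( sin Δλ · cos φ₂ , cos φ₁ · sin φ₂ − sin φ₁ · cos φ₂ · cos Δλ )
  = atan2(-0.35074, 0.13316) = -69.210° → normalised to [0°, 360°): 290.790°.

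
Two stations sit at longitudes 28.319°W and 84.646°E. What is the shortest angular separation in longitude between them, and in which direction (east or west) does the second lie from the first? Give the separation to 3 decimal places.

Raw difference: 84.646 − -28.319 = 112.965°.
Normalise into (−180°, 180°]: 112.965° stays 112.965°.
Positive ⇒ the second point lies to the east; separation 112.965°.

112.965° east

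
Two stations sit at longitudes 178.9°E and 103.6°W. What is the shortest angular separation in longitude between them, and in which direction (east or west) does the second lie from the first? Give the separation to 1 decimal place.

77.5° east

Raw difference: -103.6 − 178.9 = -282.5°.
Normalise into (−180°, 180°]: -282.5° + 360° = 77.5°.
Positive ⇒ the second point lies to the east; separation 77.5°.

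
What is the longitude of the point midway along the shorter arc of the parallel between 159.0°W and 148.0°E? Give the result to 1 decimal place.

Signed shortest Δλ from -159.0° to +148.0° is -53.0°.
Midpoint longitude = -159.0° + (-53.0°)/2 = -159.0° − 26.5° = -185.5°.
Normalise into (−180°, 180°]: +174.5°.
(The naïve average (-159.0 + +148.0)/2 = -5.5° is on the wrong side of the globe.)

174.5°E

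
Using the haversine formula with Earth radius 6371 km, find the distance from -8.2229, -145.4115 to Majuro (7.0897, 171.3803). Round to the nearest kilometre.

Δλ = 171.3803 − -145.4115 = 316.7918°; wrapped into (−180°, 180°]: -43.2082°.
Δφ = 7.0897 − -8.2229 = 15.3126°.
a = sin²(Δφ/2) + cos φ₁ · cos φ₂ · sin²(Δλ/2) = 0.150895.
c = 2·atan2(√a, √(1−a)) = 0.79790 rad → d = 6371·c ≈ 5083.44 km.

5083 km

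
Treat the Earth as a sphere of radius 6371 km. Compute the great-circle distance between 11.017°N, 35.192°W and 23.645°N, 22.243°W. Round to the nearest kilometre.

1962 km

Δλ = -22.243 − -35.192 = 12.949°.
Δφ = 23.645 − 11.017 = 12.628°.
a = sin²(Δφ/2) + cos φ₁ · cos φ₂ · sin²(Δλ/2) = 0.023528.
c = 2·atan2(√a, √(1−a)) = 0.30799 rad → d = 6371·c ≈ 1962.22 km.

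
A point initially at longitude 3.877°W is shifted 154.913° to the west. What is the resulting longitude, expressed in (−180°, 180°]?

Start at -3.877°; shift −154.913° → -158.790°.
-158.790° already lies in (−180°, 180°].

158.790°W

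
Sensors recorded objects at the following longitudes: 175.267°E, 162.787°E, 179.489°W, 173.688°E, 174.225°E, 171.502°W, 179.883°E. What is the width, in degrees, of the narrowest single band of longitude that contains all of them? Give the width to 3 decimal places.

25.711°

Sort the longitudes: -179.489°, -171.502°, +162.787°, +173.688°, +174.225°, +175.267°, +179.883°.
Eastward gaps between consecutive values (wrapping around): 7.987°, 334.289°, 10.901°, 0.537°, 1.042°, 4.616°, 0.628°.
Largest gap = 334.289° ⇒ minimal covering band is its complement: 360° − 334.289° = 25.711°.
Band runs from +162.787° eastward to -171.502°, crossing the antimeridian.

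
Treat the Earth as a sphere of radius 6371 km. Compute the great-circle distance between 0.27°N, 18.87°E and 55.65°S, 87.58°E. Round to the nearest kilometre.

8718 km

Δλ = 87.58 − 18.87 = 68.71°.
Δφ = -55.65 − 0.27 = -55.92°.
a = sin²(Δφ/2) + cos φ₁ · cos φ₂ · sin²(Δλ/2) = 0.399511.
c = 2·atan2(√a, √(1−a)) = 1.36844 rad → d = 6371·c ≈ 8718.33 km.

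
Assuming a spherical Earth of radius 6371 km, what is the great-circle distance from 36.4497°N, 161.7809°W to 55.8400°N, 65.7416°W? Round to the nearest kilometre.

7076 km

Δλ = -65.7416 − -161.7809 = 96.0393°.
Δφ = 55.8400 − 36.4497 = 19.3903°.
a = sin²(Δφ/2) + cos φ₁ · cos φ₂ · sin²(Δλ/2) = 0.277952.
c = 2·atan2(√a, √(1−a)) = 1.11063 rad → d = 6371·c ≈ 7075.83 km.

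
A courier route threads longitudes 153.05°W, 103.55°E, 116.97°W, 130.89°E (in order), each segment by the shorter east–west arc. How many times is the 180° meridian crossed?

Leg 1: -153.05° → +103.55°, shortest Δλ = -103.4° (west) — crosses 180°.
Leg 2: +103.55° → -116.97°, shortest Δλ = 139.48° (east) — crosses 180°.
Leg 3: -116.97° → +130.89°, shortest Δλ = -112.14° (west) — crosses 180°.
Total crossings: 3.

3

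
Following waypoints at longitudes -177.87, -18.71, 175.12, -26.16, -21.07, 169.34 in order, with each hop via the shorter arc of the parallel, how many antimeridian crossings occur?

Leg 1: -177.87° → -18.71°, shortest Δλ = 159.16° (east) — does not cross 180°.
Leg 2: -18.71° → +175.12°, shortest Δλ = -166.17° (west) — crosses 180°.
Leg 3: +175.12° → -26.16°, shortest Δλ = 158.72° (east) — crosses 180°.
Leg 4: -26.16° → -21.07°, shortest Δλ = 5.09° (east) — does not cross 180°.
Leg 5: -21.07° → +169.34°, shortest Δλ = -169.59° (west) — crosses 180°.
Total crossings: 3.

3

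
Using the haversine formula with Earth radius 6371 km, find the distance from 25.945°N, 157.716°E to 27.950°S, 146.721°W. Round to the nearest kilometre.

Δλ = -146.721 − 157.716 = -304.437°; wrapped into (−180°, 180°]: 55.563°.
Δφ = -27.950 − 25.945 = -53.895°.
a = sin²(Δφ/2) + cos φ₁ · cos φ₂ · sin²(Δλ/2) = 0.377934.
c = 2·atan2(√a, √(1−a)) = 1.32417 rad → d = 6371·c ≈ 8436.30 km.

8436 km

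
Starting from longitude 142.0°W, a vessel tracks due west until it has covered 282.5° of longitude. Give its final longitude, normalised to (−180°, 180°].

Start at -142.0°; shift −282.5° → -424.5°.
-424.5° lies outside (−180°, 180°]; add 360° → -64.5°.

64.5°W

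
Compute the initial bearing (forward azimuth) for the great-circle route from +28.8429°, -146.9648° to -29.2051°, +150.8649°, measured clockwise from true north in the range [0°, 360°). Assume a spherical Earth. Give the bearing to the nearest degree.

231°

Δλ = 150.8649 − -146.9648 = 297.8297°; wrapped into (−180°, 180°]: -62.1703°.
θ = atan2( sin Δλ · cos φ₂ , cos φ₁ · sin φ₂ − sin φ₁ · cos φ₂ · cos Δλ )
  = atan2(-0.77192, -0.62399) = -128.951° → normalised to [0°, 360°): 231.049°.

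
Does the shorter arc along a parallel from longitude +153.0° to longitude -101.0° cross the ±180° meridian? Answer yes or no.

Naïve |-101.0 − 153.0| = 254.0° > 180°, so the shorter arc goes the other way round — across 180°.
Signed shortest Δλ = ((-101.0 − 153.0 + 180) mod 360) − 180 = 106.0°.
Going east by 106.0° from +153.0° passes through 180° before reaching -101.0°.

Yes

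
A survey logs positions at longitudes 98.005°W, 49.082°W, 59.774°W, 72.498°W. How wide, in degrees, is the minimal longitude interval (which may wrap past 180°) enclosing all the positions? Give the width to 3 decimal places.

Sort the longitudes: -98.005°, -72.498°, -59.774°, -49.082°.
Eastward gaps between consecutive values (wrapping around): 25.507°, 12.724°, 10.692°, 311.077°.
Largest gap = 311.077° ⇒ minimal covering band is its complement: 360° − 311.077° = 48.923°.
Band runs from -98.005° eastward to -49.082°.

48.923°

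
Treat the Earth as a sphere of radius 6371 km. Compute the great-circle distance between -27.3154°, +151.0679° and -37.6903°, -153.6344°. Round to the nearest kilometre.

Δλ = -153.6344 − 151.0679 = -304.7023°; wrapped into (−180°, 180°]: 55.2977°.
Δφ = -37.6903 − -27.3154 = -10.3749°.
a = sin²(Δφ/2) + cos φ₁ · cos φ₂ · sin²(Δλ/2) = 0.159581.
c = 2·atan2(√a, √(1−a)) = 0.82189 rad → d = 6371·c ≈ 5236.26 km.

5236 km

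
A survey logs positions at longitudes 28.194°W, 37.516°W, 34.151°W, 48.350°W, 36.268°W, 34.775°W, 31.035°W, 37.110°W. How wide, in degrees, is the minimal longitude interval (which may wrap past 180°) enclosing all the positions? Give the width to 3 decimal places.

Sort the longitudes: -48.350°, -37.516°, -37.110°, -36.268°, -34.775°, -34.151°, -31.035°, -28.194°.
Eastward gaps between consecutive values (wrapping around): 10.834°, 0.406°, 0.842°, 1.493°, 0.624°, 3.116°, 2.841°, 339.844°.
Largest gap = 339.844° ⇒ minimal covering band is its complement: 360° − 339.844° = 20.156°.
Band runs from -48.350° eastward to -28.194°.

20.156°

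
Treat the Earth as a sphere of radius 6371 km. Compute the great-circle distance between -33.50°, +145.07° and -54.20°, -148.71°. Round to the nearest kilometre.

5547 km

Δλ = -148.71 − 145.07 = -293.78°; wrapped into (−180°, 180°]: 66.22°.
Δφ = -54.20 − -33.50 = -20.70°.
a = sin²(Δφ/2) + cos φ₁ · cos φ₂ · sin²(Δλ/2) = 0.177828.
c = 2·atan2(√a, √(1−a)) = 0.87063 rad → d = 6371·c ≈ 5546.78 km.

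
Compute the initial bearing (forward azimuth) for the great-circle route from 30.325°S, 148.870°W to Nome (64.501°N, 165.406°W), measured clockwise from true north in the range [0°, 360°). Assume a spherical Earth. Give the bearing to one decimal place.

Δλ = -165.406 − -148.870 = -16.536°.
θ = atan2( sin Δλ · cos φ₂ , cos φ₁ · sin φ₂ − sin φ₁ · cos φ₂ · cos Δλ )
  = atan2(-0.12253, 0.98747) = -7.073° → normalised to [0°, 360°): 352.927°.

352.9°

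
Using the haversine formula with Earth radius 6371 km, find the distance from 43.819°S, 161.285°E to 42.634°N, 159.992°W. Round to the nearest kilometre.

10357 km

Δλ = -159.992 − 161.285 = -321.277°; wrapped into (−180°, 180°]: 38.723°.
Δφ = 42.634 − -43.819 = 86.453°.
a = sin²(Δφ/2) + cos φ₁ · cos φ₂ · sin²(Δλ/2) = 0.527410.
c = 2·atan2(√a, √(1−a)) = 1.62564 rad → d = 6371·c ≈ 10356.97 km.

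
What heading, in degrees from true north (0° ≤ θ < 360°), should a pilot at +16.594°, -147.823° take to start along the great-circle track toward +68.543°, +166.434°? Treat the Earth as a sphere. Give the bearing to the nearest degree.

342°

Δλ = 166.434 − -147.823 = 314.257°; wrapped into (−180°, 180°]: -45.743°.
θ = atan2( sin Δλ · cos φ₂ , cos φ₁ · sin φ₂ − sin φ₁ · cos φ₂ · cos Δλ )
  = atan2(-0.26199, 0.81902) = -17.739° → normalised to [0°, 360°): 342.261°.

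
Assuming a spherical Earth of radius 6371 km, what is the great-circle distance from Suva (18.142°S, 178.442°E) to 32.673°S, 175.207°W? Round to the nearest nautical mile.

937 nmi

Δλ = -175.207 − 178.442 = -353.649°; wrapped into (−180°, 180°]: 6.351°.
Δφ = -32.673 − -18.142 = -14.531°.
a = sin²(Δφ/2) + cos φ₁ · cos φ₂ · sin²(Δλ/2) = 0.018449.
c = 2·atan2(√a, √(1−a)) = 0.27249 rad → d = 6371·c ≈ 1736.06 km ≈ 937.39 nmi.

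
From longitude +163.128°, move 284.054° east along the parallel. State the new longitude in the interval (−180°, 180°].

+87.182°

Start at +163.128°; shift +284.054° → +447.182°.
+447.182° lies outside (−180°, 180°]; subtract 360° → +87.182°.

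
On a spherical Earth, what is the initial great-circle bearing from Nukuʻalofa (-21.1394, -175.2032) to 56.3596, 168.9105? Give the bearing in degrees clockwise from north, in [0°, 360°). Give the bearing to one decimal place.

Δλ = 168.9105 − -175.2032 = 344.1137°; wrapped into (−180°, 180°]: -15.8863°.
θ = atan2( sin Δλ · cos φ₂ , cos φ₁ · sin φ₂ − sin φ₁ · cos φ₂ · cos Δλ )
  = atan2(-0.15164, 0.96866) = -8.897° → normalised to [0°, 360°): 351.103°.

351.1°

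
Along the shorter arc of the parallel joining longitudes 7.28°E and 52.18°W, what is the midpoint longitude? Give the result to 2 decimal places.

22.45°W

Signed shortest Δλ from +7.28° to -52.18° is -59.46°.
Midpoint longitude = +7.28° + (-59.46°)/2 = +7.28° − 29.73° = -22.45°.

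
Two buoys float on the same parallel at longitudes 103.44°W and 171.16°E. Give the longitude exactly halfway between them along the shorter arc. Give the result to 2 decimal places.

146.14°W

Signed shortest Δλ from -103.44° to +171.16° is -85.40°.
Midpoint longitude = -103.44° + (-85.40°)/2 = -103.44° − 42.70° = -146.14°.
(The naïve average (-103.44 + +171.16)/2 = 33.86° is on the wrong side of the globe.)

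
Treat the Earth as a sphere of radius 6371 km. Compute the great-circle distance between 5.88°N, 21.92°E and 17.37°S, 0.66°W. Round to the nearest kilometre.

3583 km

Δλ = -0.66 − 21.92 = -22.58°.
Δφ = -17.37 − 5.88 = -23.25°.
a = sin²(Δφ/2) + cos φ₁ · cos φ₂ · sin²(Δλ/2) = 0.076992.
c = 2·atan2(√a, √(1−a)) = 0.56233 rad → d = 6371·c ≈ 3582.59 km.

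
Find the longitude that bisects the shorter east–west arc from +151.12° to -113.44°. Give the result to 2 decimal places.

Signed shortest Δλ from +151.12° to -113.44° is +95.44°.
Midpoint longitude = +151.12° + (+95.44°)/2 = +151.12° + 47.72° = +198.84°.
Normalise into (−180°, 180°]: -161.16°.
(The naïve average (+151.12 + -113.44)/2 = 18.84° is on the wrong side of the globe.)

-161.16°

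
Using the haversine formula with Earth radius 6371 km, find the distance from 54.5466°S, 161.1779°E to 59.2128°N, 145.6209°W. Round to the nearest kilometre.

Δλ = -145.6209 − 161.1779 = -306.7988°; wrapped into (−180°, 180°]: 53.2012°.
Δφ = 59.2128 − -54.5466 = 113.7594°.
a = sin²(Δφ/2) + cos φ₁ · cos φ₂ · sin²(Δλ/2) = 0.760975.
c = 2·atan2(√a, √(1−a)) = 2.11993 rad → d = 6371·c ≈ 13506.08 km.

13506 km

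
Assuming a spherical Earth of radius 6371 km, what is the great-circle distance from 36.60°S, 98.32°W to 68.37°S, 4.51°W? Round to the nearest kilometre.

6414 km

Δλ = -4.51 − -98.32 = 93.81°.
Δφ = -68.37 − -36.60 = -31.77°.
a = sin²(Δφ/2) + cos φ₁ · cos φ₂ · sin²(Δλ/2) = 0.232711.
c = 2·atan2(√a, √(1−a)) = 1.00679 rad → d = 6371·c ≈ 6414.25 km.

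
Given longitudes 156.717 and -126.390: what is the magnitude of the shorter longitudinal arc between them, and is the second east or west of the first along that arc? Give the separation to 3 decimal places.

Raw difference: -126.390 − 156.717 = -283.107°.
Normalise into (−180°, 180°]: -283.107° + 360° = 76.893°.
Positive ⇒ the second point lies to the east; separation 76.893°.

76.893° east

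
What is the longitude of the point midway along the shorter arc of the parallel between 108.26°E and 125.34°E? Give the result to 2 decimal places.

116.80°E

Signed shortest Δλ from +108.26° to +125.34° is +17.08°.
Midpoint longitude = +108.26° + (+17.08°)/2 = +108.26° + 8.54° = +116.80°.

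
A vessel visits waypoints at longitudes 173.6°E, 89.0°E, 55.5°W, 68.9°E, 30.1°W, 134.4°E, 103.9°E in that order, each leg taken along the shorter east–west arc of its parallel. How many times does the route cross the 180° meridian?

0

Leg 1: +173.6° → +89.0°, shortest Δλ = -84.6° (west) — does not cross 180°.
Leg 2: +89.0° → -55.5°, shortest Δλ = -144.5° (west) — does not cross 180°.
Leg 3: -55.5° → +68.9°, shortest Δλ = 124.4° (east) — does not cross 180°.
Leg 4: +68.9° → -30.1°, shortest Δλ = -99.0° (west) — does not cross 180°.
Leg 5: -30.1° → +134.4°, shortest Δλ = 164.5° (east) — does not cross 180°.
Leg 6: +134.4° → +103.9°, shortest Δλ = -30.5° (west) — does not cross 180°.
Total crossings: 0.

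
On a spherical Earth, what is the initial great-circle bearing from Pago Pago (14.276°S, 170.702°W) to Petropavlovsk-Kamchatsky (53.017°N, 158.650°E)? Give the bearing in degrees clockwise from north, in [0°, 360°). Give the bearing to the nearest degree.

341°

Δλ = 158.650 − -170.702 = 329.352°; wrapped into (−180°, 180°]: -30.648°.
θ = atan2( sin Δλ · cos φ₂ , cos φ₁ · sin φ₂ − sin φ₁ · cos φ₂ · cos Δλ )
  = atan2(-0.30666, 0.90177) = -18.781° → normalised to [0°, 360°): 341.219°.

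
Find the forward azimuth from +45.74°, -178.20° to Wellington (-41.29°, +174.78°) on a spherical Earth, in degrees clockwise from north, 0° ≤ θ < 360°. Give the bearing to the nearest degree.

185°

Δλ = 174.78 − -178.20 = 352.98°; wrapped into (−180°, 180°]: -7.02°.
θ = atan2( sin Δλ · cos φ₂ , cos φ₁ · sin φ₂ − sin φ₁ · cos φ₂ · cos Δλ )
  = atan2(-0.09183, -0.99462) = -174.725° → normalised to [0°, 360°): 185.275°.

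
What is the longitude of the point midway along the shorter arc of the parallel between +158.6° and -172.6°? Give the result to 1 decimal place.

+173.0°

Signed shortest Δλ from +158.6° to -172.6° is +28.8°.
Midpoint longitude = +158.6° + (+28.8°)/2 = +158.6° + 14.4° = +173.0°.
(The naïve average (+158.6 + -172.6)/2 = -7.0° is on the wrong side of the globe.)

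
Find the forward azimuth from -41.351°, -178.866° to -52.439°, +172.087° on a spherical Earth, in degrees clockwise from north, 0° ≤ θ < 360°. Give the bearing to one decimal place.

Δλ = 172.087 − -178.866 = 350.953°; wrapped into (−180°, 180°]: -9.047°.
θ = atan2( sin Δλ · cos φ₂ , cos φ₁ · sin φ₂ − sin φ₁ · cos φ₂ · cos Δλ )
  = atan2(-0.09586, -0.19733) = -154.090° → normalised to [0°, 360°): 205.910°.

205.9°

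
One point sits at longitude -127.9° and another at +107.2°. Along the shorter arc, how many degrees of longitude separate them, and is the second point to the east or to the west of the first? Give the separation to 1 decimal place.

124.9° west

Raw difference: 107.2 − -127.9 = 235.1°.
Normalise into (−180°, 180°]: 235.1° − 360° = -124.9°.
Negative ⇒ the second point lies to the west; separation 124.9°.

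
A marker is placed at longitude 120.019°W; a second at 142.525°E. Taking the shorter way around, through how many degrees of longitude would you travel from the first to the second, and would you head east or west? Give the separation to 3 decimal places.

Raw difference: 142.525 − -120.019 = 262.544°.
Normalise into (−180°, 180°]: 262.544° − 360° = -97.456°.
Negative ⇒ the second point lies to the west; separation 97.456°.

97.456° west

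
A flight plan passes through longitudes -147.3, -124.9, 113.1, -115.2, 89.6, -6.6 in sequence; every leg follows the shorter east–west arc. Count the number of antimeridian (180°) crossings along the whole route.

3

Leg 1: -147.3° → -124.9°, shortest Δλ = 22.4° (east) — does not cross 180°.
Leg 2: -124.9° → +113.1°, shortest Δλ = -122.0° (west) — crosses 180°.
Leg 3: +113.1° → -115.2°, shortest Δλ = 131.7° (east) — crosses 180°.
Leg 4: -115.2° → +89.6°, shortest Δλ = -155.2° (west) — crosses 180°.
Leg 5: +89.6° → -6.6°, shortest Δλ = -96.2° (west) — does not cross 180°.
Total crossings: 3.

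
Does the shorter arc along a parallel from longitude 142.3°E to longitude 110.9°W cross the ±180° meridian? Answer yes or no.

Naïve |-110.9 − 142.3| = 253.2° > 180°, so the shorter arc goes the other way round — across 180°.
Signed shortest Δλ = ((-110.9 − 142.3 + 180) mod 360) − 180 = 106.8°.
Going east by 106.8° from +142.3° passes through 180° before reaching -110.9°.

Yes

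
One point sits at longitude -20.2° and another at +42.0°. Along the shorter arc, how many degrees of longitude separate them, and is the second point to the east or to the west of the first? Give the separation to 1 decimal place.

Raw difference: 42.0 − -20.2 = 62.2°.
Normalise into (−180°, 180°]: 62.2° stays 62.2°.
Positive ⇒ the second point lies to the east; separation 62.2°.

62.2° east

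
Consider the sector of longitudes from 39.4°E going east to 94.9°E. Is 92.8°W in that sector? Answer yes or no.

Band width going east from +39.4° to +94.9°: ((94.9 − 39.4) mod 360) = 55.5°.
Offset of -92.8° east of the west edge: ((-92.8 − 39.4) mod 360) = 227.8°.
227.8° > 55.5° ⇒ outside.

No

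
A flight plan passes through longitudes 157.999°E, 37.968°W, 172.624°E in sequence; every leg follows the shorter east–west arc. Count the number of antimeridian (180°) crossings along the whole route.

2

Leg 1: +157.999° → -37.968°, shortest Δλ = 164.033° (east) — crosses 180°.
Leg 2: -37.968° → +172.624°, shortest Δλ = -149.408° (west) — crosses 180°.
Total crossings: 2.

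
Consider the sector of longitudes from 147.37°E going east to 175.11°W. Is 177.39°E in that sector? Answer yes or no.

Band width going east from +147.37° to -175.11°: ((-175.11 − 147.37) mod 360) = 37.52°.
Offset of +177.39° east of the west edge: ((177.39 − 147.37) mod 360) = 30.02°.
30.02° ≤ 37.52° ⇒ inside.

Yes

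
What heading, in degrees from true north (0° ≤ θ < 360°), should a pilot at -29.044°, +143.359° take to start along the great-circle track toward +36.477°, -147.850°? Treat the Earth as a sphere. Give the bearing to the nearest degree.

49°

Δλ = -147.850 − 143.359 = -291.209°; wrapped into (−180°, 180°]: 68.791°.
θ = atan2( sin Δλ · cos φ₂ , cos φ₁ · sin φ₂ − sin φ₁ · cos φ₂ · cos Δλ )
  = atan2(0.74963, 0.66097) = 48.597° → normalised to [0°, 360°): 48.597°.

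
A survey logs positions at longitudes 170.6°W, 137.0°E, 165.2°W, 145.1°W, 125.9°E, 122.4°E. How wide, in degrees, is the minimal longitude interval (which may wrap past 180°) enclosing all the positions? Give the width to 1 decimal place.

92.5°

Sort the longitudes: -170.6°, -165.2°, -145.1°, +122.4°, +125.9°, +137.0°.
Eastward gaps between consecutive values (wrapping around): 5.4°, 20.1°, 267.5°, 3.5°, 11.1°, 52.4°.
Largest gap = 267.5° ⇒ minimal covering band is its complement: 360° − 267.5° = 92.5°.
Band runs from +122.4° eastward to -145.1°, crossing the antimeridian.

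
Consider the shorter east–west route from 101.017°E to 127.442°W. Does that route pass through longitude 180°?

Yes

Naïve |-127.442 − 101.017| = 228.459° > 180°, so the shorter arc goes the other way round — across 180°.
Signed shortest Δλ = ((-127.442 − 101.017 + 180) mod 360) − 180 = 131.541°.
Going east by 131.541° from +101.017° passes through 180° before reaching -127.442°.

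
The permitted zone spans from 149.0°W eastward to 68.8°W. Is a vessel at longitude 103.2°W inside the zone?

Band width going east from -149.0° to -68.8°: ((-68.8 − -149.0) mod 360) = 80.2°.
Offset of -103.2° east of the west edge: ((-103.2 − -149.0) mod 360) = 45.8°.
45.8° ≤ 80.2° ⇒ inside.

Yes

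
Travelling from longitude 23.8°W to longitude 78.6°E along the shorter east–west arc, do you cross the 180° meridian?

Signed shortest Δλ = ((78.6 − -23.8 + 180) mod 360) − 180 = 102.4°.
Going east by 102.4° from -23.8° reaches +78.6° without touching 180°.

No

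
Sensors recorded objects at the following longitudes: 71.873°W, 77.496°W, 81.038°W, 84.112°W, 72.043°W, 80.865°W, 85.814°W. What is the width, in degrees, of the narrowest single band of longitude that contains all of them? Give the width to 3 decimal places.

13.941°

Sort the longitudes: -85.814°, -84.112°, -81.038°, -80.865°, -77.496°, -72.043°, -71.873°.
Eastward gaps between consecutive values (wrapping around): 1.702°, 3.074°, 0.173°, 3.369°, 5.453°, 0.170°, 346.059°.
Largest gap = 346.059° ⇒ minimal covering band is its complement: 360° − 346.059° = 13.941°.
Band runs from -85.814° eastward to -71.873°.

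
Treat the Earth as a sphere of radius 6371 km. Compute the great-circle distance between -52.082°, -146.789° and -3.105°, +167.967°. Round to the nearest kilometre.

6856 km

Δλ = 167.967 − -146.789 = 314.756°; wrapped into (−180°, 180°]: -45.244°.
Δφ = -3.105 − -52.082 = 48.977°.
a = sin²(Δφ/2) + cos φ₁ · cos φ₂ · sin²(Δλ/2) = 0.262609.
c = 2·atan2(√a, √(1−a)) = 1.07608 rad → d = 6371·c ≈ 6855.71 km.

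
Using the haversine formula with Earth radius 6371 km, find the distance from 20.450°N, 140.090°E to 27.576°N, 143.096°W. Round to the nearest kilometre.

7721 km

Δλ = -143.096 − 140.090 = -283.186°; wrapped into (−180°, 180°]: 76.814°.
Δφ = 27.576 − 20.450 = 7.126°.
a = sin²(Δφ/2) + cos φ₁ · cos φ₂ · sin²(Δλ/2) = 0.324402.
c = 2·atan2(√a, √(1−a)) = 1.21195 rad → d = 6371·c ≈ 7721.32 km.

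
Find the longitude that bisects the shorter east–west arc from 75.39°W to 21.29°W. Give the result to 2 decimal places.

Signed shortest Δλ from -75.39° to -21.29° is +54.10°.
Midpoint longitude = -75.39° + (+54.10°)/2 = -75.39° + 27.05° = -48.34°.

48.34°W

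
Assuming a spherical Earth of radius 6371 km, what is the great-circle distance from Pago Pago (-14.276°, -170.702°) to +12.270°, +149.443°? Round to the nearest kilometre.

Δλ = 149.443 − -170.702 = 320.145°; wrapped into (−180°, 180°]: -39.855°.
Δφ = 12.270 − -14.276 = 26.546°.
a = sin²(Δφ/2) + cos φ₁ · cos φ₂ · sin²(Δλ/2) = 0.162719.
c = 2·atan2(√a, √(1−a)) = 0.83042 rad → d = 6371·c ≈ 5290.63 km.

5291 km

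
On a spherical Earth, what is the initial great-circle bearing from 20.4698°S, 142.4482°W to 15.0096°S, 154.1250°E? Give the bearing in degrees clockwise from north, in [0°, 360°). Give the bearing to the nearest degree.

Δλ = 154.1250 − -142.4482 = 296.5732°; wrapped into (−180°, 180°]: -63.4268°.
θ = atan2( sin Δλ · cos φ₂ , cos φ₁ · sin φ₂ − sin φ₁ · cos φ₂ · cos Δλ )
  = atan2(-0.86385, -0.09152) = -96.048° → normalised to [0°, 360°): 263.952°.

264°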